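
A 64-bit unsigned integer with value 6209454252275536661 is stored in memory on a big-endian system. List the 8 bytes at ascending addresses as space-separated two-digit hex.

6209454252275536661 in hexadecimal, padded to 64 bits, is 0x562C69BE4BEC1315.
Split into bytes (most-significant first): 56 2C 69 BE 4B EC 13 15.
Big-endian: lowest address holds the most-significant byte.
So the memory order matches the most-significant-first order: 56 2C 69 BE 4B EC 13 15.

56 2C 69 BE 4B EC 13 15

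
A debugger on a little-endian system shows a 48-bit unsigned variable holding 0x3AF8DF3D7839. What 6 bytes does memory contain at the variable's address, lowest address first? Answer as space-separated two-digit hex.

39 78 3D DF F8 3A

Split into bytes (most-significant first): 3A F8 DF 3D 78 39.
In little-endian order the low byte comes first in memory.
So at ascending addresses the bytes are 39 78 3D DF F8 3A.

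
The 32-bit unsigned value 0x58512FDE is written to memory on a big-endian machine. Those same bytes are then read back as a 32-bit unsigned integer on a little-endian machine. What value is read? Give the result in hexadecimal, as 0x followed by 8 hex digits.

Stored big-endian, the bytes at ascending addresses are 58 51 2F DE.
Read back as little-endian, the first byte is least significant, giving 0xDE2F5158.

0xDE2F5158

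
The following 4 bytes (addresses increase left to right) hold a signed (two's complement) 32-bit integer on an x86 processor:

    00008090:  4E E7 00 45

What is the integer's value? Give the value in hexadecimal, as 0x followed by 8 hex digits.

0x4500E74E

In little-endian order the low byte comes first in memory.
Reassemble most-significant byte first: 45 00 E7 4E → 0x4500E74E.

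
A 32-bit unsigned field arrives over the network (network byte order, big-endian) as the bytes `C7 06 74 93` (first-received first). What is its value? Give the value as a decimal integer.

Big-endian stores the most-significant byte at the lowest address.
The bytes are already most-significant first: 0xC7067493.
0xC7067493 = 3339089043.

3339089043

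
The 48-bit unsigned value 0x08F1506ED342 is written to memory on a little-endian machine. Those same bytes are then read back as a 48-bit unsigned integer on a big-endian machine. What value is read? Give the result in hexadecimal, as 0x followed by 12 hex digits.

0x42D36E50F108

Stored little-endian, the bytes at ascending addresses are 42 D3 6E 50 F1 08.
Read back as big-endian, the last byte is least significant, giving 0x42D36E50F108.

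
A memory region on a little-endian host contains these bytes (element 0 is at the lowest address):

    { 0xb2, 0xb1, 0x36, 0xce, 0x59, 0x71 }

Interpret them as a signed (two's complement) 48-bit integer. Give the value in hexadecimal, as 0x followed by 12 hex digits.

Little-endian: lowest address holds the least-significant byte.
Reassemble most-significant byte first: 71 59 CE 36 B1 B2 → 0x7159CE36B1B2.

0x7159CE36B1B2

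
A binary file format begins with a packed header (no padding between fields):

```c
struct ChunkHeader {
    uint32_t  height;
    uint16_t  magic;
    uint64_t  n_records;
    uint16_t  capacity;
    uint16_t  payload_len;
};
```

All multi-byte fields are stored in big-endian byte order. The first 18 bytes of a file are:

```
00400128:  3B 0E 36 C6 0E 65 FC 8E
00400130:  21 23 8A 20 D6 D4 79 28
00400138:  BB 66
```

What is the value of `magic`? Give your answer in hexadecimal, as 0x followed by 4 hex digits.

`magic` follows `height` (4 bytes), so it starts at byte offset 4 and occupies 2 bytes.
Bytes at offsets 4..5: 0E 65.
In big-endian order the high byte comes first in memory.
The bytes are already most-significant first: 0x0E65.

0x0E65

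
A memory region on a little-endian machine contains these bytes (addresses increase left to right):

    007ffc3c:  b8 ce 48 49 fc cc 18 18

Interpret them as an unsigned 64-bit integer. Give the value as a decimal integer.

1736363040284659384

Little-endian stores the least-significant byte at the lowest address.
Reassemble most-significant byte first: 18 18 CC FC 49 48 CE B8 → 0x1818CCFC4948CEB8.
0x1818CCFC4948CEB8 = 1736363040284659384.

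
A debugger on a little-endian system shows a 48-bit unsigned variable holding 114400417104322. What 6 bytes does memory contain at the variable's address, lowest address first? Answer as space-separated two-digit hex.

C2 41 39 EC 0B 68

114400417104322 in hexadecimal, padded to 48 bits, is 0x680BEC3941C2.
Split into bytes (most-significant first): 68 0B EC 39 41 C2.
In little-endian order the low byte comes first in memory.
So at ascending addresses the bytes are C2 41 39 EC 0B 68.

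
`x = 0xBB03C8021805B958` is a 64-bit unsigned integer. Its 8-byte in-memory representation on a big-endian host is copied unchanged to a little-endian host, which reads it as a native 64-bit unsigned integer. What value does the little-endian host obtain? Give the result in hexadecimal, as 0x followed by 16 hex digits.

0x58B9051802C803BB

Stored big-endian, the bytes at ascending addresses are BB 03 C8 02 18 05 B9 58.
Read back as little-endian, the first byte is least significant, giving 0x58B9051802C803BB.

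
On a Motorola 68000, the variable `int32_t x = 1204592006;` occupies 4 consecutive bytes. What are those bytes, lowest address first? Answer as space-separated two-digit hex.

47 CC 9D 86

1204592006 in hexadecimal, padded to 32 bits, is 0x47CC9D86.
Split into bytes (most-significant first): 47 CC 9D 86.
Big-endian: lowest address holds the most-significant byte.
So the memory order matches the most-significant-first order: 47 CC 9D 86.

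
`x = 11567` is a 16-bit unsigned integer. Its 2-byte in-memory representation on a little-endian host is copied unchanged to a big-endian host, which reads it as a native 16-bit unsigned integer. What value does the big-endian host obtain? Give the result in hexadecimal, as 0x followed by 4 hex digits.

11567 in 16-bit hexadecimal is 0x2D2F.
Stored little-endian, the bytes at ascending addresses are 2F 2D.
Read back as big-endian, the last byte is least significant, giving 0x2F2D.

0x2F2D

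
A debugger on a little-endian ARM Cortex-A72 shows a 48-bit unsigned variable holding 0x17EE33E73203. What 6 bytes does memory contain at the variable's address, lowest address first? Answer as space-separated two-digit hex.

Split into bytes (most-significant first): 17 EE 33 E7 32 03.
In little-endian order the low byte comes first in memory.
So at ascending addresses the bytes are 03 32 E7 33 EE 17.

03 32 E7 33 EE 17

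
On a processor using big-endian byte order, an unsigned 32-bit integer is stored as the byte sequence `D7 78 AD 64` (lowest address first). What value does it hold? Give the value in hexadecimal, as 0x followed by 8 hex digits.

0xD778AD64

Big-endian: lowest address holds the most-significant byte.
The bytes are already most-significant first: 0xD778AD64.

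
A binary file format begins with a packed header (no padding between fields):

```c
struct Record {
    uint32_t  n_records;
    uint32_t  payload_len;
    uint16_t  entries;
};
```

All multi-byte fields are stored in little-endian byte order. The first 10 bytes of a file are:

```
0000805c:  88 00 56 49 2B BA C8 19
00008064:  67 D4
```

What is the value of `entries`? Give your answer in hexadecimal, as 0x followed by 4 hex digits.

`entries` follows `n_records` (4 B), `payload_len` (4 B), so it starts at offset 4 + 4 = 8 and occupies 2 bytes.
Bytes at offsets 8..9: 67 D4.
Little-endian stores the least-significant byte at the lowest address.
Reassemble most-significant byte first: D4 67 → 0xD467.

0xD467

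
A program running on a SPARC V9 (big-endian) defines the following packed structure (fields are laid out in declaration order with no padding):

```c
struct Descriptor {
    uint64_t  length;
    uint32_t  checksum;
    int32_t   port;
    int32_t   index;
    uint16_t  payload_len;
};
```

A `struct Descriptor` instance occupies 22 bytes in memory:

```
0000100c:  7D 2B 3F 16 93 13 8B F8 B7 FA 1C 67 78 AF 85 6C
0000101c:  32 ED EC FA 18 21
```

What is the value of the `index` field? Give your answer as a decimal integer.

`index` follows `length` (8 B), `checksum` (4 B), `port` (4 B), so it starts at offset 8 + 4 + 4 = 16 and occupies 4 bytes.
Bytes at offsets 16..19: 32 ED EC FA.
Big-endian: lowest address holds the most-significant byte.
The bytes are already most-significant first: 0x32EDECFA.
0x32EDECFA = 854453498.

854453498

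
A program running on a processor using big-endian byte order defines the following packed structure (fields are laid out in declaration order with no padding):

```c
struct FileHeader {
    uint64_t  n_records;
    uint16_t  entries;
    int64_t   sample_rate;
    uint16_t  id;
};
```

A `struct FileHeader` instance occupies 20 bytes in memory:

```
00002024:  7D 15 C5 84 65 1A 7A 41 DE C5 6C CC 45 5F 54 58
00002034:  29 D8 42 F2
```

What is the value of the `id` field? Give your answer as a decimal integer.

`id` follows `n_records` (8 B), `entries` (2 B), `sample_rate` (8 B), so it starts at offset 8 + 2 + 8 = 18 and occupies 2 bytes.
Bytes at offsets 18..19: 42 F2.
Big-endian stores the most-significant byte at the lowest address.
The bytes are already most-significant first: 0x42F2.
0x42F2 = 17138.

17138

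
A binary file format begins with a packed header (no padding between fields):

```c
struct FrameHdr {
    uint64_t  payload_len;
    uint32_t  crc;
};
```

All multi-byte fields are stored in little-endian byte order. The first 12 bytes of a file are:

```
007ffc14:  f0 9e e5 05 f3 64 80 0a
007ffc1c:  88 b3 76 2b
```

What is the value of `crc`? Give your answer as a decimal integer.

`crc` follows `payload_len` (8 bytes), so it starts at byte offset 8 and occupies 4 bytes.
Bytes at offsets 8..11: 88 B3 76 2B.
Little-endian: lowest address holds the least-significant byte.
Reassemble most-significant byte first: 2B 76 B3 88 → 0x2B76B388.
0x2B76B388 = 729199496.

729199496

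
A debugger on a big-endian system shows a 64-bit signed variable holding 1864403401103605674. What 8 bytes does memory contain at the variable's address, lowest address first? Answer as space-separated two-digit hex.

19 DF B1 03 E8 CF 7F AA

1864403401103605674 in hexadecimal, padded to 64 bits, is 0x19DFB103E8CF7FAA.
Split into bytes (most-significant first): 19 DF B1 03 E8 CF 7F AA.
Big-endian: lowest address holds the most-significant byte.
So the memory order matches the most-significant-first order: 19 DF B1 03 E8 CF 7F AA.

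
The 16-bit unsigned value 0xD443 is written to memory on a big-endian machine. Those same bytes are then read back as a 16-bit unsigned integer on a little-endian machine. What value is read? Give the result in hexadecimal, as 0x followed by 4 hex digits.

0x43D4

Stored big-endian, the bytes at ascending addresses are D4 43.
Read back as little-endian, the first byte is least significant, giving 0x43D4.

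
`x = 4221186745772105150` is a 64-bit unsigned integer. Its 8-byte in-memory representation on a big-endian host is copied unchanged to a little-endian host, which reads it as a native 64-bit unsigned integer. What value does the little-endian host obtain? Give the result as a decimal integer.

13717213502751020090

4221186745772105150 in 64-bit hexadecimal is 0x3A94AAFB00555DBE.
Stored big-endian, the bytes at ascending addresses are 3A 94 AA FB 00 55 5D BE.
Read back as little-endian, the first byte is least significant, giving 0xBE5D5500FBAA943A.
0xBE5D5500FBAA943A = 13717213502751020090.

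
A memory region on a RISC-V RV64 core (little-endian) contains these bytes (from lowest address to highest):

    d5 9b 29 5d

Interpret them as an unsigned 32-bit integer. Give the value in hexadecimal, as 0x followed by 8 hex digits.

Little-endian stores the least-significant byte at the lowest address.
Reassemble most-significant byte first: 5D 29 9B D5 → 0x5D299BD5.

0x5D299BD5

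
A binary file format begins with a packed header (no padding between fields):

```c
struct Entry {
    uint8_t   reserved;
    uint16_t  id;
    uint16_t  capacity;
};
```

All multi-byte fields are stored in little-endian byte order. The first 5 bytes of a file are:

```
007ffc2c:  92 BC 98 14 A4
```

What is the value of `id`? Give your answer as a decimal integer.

`id` follows `reserved` (1 byte), so it starts at byte offset 1 and occupies 2 bytes.
Bytes at offsets 1..2: BC 98.
Little-endian: lowest address holds the least-significant byte.
Reassemble most-significant byte first: 98 BC → 0x98BC.
0x98BC = 39100.

39100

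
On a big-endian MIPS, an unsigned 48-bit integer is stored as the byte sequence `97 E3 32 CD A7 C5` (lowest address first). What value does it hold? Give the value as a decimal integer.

Big-endian stores the most-significant byte at the lowest address.
The bytes are already most-significant first: 0x97E332CDA7C5.
0x97E332CDA7C5 = 167002065708997.

167002065708997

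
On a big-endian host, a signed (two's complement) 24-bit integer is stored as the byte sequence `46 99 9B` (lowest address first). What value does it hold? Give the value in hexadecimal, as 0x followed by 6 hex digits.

In big-endian order the high byte comes first in memory.
The bytes are already most-significant first: 0x46999B.

0x46999B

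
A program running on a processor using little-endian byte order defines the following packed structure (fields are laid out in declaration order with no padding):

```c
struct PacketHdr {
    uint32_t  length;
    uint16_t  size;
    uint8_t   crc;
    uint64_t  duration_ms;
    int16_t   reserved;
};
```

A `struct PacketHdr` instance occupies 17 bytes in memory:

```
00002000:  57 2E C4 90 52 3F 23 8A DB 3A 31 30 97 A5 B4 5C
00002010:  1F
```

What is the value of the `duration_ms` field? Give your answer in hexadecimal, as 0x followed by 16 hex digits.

`duration_ms` follows `length` (4 B), `size` (2 B), `crc` (1 B), so it starts at offset 4 + 2 + 1 = 7 and occupies 8 bytes.
Bytes at offsets 7..14: 8A DB 3A 31 30 97 A5 B4.
Little-endian: lowest address holds the least-significant byte.
Reassemble most-significant byte first: B4 A5 97 30 31 3A DB 8A → 0xB4A59730313ADB8A.

0xB4A59730313ADB8A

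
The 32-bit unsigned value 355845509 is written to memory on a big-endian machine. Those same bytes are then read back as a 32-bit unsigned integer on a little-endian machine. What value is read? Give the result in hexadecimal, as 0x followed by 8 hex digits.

0x85C53515

355845509 in 32-bit hexadecimal is 0x1535C585.
Stored big-endian, the bytes at ascending addresses are 15 35 C5 85.
Read back as little-endian, the first byte is least significant, giving 0x85C53515.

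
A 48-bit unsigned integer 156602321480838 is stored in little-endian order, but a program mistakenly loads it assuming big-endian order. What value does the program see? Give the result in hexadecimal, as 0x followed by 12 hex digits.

156602321480838 in 48-bit hexadecimal is 0x8E6DD1BE2C86.
Stored little-endian, the bytes at ascending addresses are 86 2C BE D1 6D 8E.
Read back as big-endian, the last byte is least significant, giving 0x862CBED16D8E.

0x862CBED16D8E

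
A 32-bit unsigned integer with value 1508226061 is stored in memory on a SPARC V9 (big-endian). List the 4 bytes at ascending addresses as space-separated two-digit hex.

59 E5 B4 0D

1508226061 in hexadecimal, padded to 32 bits, is 0x59E5B40D.
Split into bytes (most-significant first): 59 E5 B4 0D.
In big-endian order the high byte comes first in memory.
So the memory order matches the most-significant-first order: 59 E5 B4 0D.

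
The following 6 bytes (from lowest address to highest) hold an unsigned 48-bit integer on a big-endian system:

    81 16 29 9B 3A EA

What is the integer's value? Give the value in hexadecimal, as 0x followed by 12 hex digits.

Big-endian stores the most-significant byte at the lowest address.
The bytes are already most-significant first: 0x8116299B3AEA.

0x8116299B3AEA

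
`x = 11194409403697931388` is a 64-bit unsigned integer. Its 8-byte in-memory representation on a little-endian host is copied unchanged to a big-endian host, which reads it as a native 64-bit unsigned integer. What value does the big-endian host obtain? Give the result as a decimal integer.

8945474634934409883

11194409403697931388 in 64-bit hexadecimal is 0x9B5A880AC9B5247C.
Stored little-endian, the bytes at ascending addresses are 7C 24 B5 C9 0A 88 5A 9B.
Read back as big-endian, the last byte is least significant, giving 0x7C24B5C90A885A9B.
0x7C24B5C90A885A9B = 8945474634934409883.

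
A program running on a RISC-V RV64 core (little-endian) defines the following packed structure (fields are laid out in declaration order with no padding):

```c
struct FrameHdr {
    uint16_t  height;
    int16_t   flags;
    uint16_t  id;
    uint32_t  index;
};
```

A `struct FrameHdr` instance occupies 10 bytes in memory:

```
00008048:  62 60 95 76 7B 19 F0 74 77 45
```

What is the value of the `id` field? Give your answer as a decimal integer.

6523

`id` follows `height` (2 B), `flags` (2 B), so it starts at offset 2 + 2 = 4 and occupies 2 bytes.
Bytes at offsets 4..5: 7B 19.
In little-endian order the low byte comes first in memory.
Reassemble most-significant byte first: 19 7B → 0x197B.
0x197B = 6523.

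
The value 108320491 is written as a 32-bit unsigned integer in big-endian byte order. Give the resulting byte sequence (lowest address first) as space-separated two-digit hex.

108320491 in hexadecimal, padded to 32 bits, is 0x0674D6EB.
Split into bytes (most-significant first): 06 74 D6 EB.
In big-endian order the high byte comes first in memory.
So the memory order matches the most-significant-first order: 06 74 D6 EB.

06 74 D6 EB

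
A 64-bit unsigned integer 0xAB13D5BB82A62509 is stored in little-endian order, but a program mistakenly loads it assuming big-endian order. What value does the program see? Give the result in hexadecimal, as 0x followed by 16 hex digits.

0x0925A682BBD513AB

Stored little-endian, the bytes at ascending addresses are 09 25 A6 82 BB D5 13 AB.
Read back as big-endian, the last byte is least significant, giving 0x0925A682BBD513AB.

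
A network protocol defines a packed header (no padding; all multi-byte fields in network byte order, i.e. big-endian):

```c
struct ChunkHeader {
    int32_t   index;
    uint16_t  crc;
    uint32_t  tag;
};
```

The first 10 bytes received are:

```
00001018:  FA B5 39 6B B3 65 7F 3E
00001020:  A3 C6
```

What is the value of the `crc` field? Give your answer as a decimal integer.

45925

`crc` follows `index` (4 bytes), so it starts at byte offset 4 and occupies 2 bytes.
Bytes at offsets 4..5: B3 65.
In big-endian order the high byte comes first in memory.
The bytes are already most-significant first: 0xB365.
0xB365 = 45925.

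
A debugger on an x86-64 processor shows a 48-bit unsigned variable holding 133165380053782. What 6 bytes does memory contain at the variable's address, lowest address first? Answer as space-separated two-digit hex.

16 AB 2C FB 1C 79

133165380053782 in hexadecimal, padded to 48 bits, is 0x791CFB2CAB16.
Split into bytes (most-significant first): 79 1C FB 2C AB 16.
Little-endian: lowest address holds the least-significant byte.
So at ascending addresses the bytes are 16 AB 2C FB 1C 79.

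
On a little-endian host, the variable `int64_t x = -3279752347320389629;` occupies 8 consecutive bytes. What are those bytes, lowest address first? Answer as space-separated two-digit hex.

03 F0 B6 F2 9D FA 7B D2

Two's complement of -3279752347320389629 in 64 bits: 3279752347320389629 = 0x2D8405620D490FFD; invert → 0xD27BFA9DF2B6F002; add 1 → 0xD27BFA9DF2B6F003.
Split into bytes (most-significant first): D2 7B FA 9D F2 B6 F0 03.
In little-endian order the low byte comes first in memory.
So at ascending addresses the bytes are 03 F0 B6 F2 9D FA 7B D2.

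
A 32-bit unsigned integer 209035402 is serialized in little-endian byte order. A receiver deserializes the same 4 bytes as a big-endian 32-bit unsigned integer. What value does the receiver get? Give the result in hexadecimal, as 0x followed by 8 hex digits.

209035402 in 32-bit hexadecimal is 0x0C75A08A.
Stored little-endian, the bytes at ascending addresses are 8A A0 75 0C.
Read back as big-endian, the last byte is least significant, giving 0x8AA0750C.

0x8AA0750C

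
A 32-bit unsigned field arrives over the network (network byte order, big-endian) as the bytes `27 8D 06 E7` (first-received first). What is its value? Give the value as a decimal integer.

663553767

In big-endian order the high byte comes first in memory.
The bytes are already most-significant first: 0x278D06E7.
0x278D06E7 = 663553767.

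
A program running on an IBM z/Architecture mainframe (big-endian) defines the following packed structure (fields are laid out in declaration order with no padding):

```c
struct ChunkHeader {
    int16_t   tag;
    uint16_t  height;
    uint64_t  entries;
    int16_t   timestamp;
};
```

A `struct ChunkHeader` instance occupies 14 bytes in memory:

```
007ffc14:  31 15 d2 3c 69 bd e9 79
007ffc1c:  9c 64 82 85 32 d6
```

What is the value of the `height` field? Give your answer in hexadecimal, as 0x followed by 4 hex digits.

0xD23C

`height` follows `tag` (2 bytes), so it starts at byte offset 2 and occupies 2 bytes.
Bytes at offsets 2..3: D2 3C.
Big-endian stores the most-significant byte at the lowest address.
The bytes are already most-significant first: 0xD23C.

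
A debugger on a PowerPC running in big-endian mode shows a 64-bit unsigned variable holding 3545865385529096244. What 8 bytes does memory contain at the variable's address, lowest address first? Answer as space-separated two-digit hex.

31 35 71 C8 05 D0 B8 34

3545865385529096244 in hexadecimal, padded to 64 bits, is 0x313571C805D0B834.
Split into bytes (most-significant first): 31 35 71 C8 05 D0 B8 34.
Big-endian: lowest address holds the most-significant byte.
So the memory order matches the most-significant-first order: 31 35 71 C8 05 D0 B8 34.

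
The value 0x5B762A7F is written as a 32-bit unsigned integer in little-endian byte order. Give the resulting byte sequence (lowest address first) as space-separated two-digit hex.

Split into bytes (most-significant first): 5B 76 2A 7F.
Little-endian: lowest address holds the least-significant byte.
So at ascending addresses the bytes are 7F 2A 76 5B.

7F 2A 76 5B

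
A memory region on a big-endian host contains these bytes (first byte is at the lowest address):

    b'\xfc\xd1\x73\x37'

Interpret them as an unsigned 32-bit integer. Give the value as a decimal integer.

Big-endian stores the most-significant byte at the lowest address.
The bytes are already most-significant first: 0xFCD17337.
0xFCD17337 = 4241584951.

4241584951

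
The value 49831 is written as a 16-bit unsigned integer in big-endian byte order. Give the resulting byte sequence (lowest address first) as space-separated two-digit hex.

49831 in hexadecimal, padded to 16 bits, is 0xC2A7.
Split into bytes (most-significant first): C2 A7.
In big-endian order the high byte comes first in memory.
So the memory order matches the most-significant-first order: C2 A7.

C2 A7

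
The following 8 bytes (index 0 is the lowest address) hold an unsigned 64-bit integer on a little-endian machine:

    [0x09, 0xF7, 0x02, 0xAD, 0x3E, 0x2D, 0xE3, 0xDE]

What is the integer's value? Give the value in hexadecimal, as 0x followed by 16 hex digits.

In little-endian order the low byte comes first in memory.
Reassemble most-significant byte first: DE E3 2D 3E AD 02 F7 09 → 0xDEE32D3EAD02F709.

0xDEE32D3EAD02F709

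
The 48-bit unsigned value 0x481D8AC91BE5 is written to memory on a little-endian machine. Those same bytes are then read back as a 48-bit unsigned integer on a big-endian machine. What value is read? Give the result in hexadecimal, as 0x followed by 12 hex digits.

0xE51BC98A1D48

Stored little-endian, the bytes at ascending addresses are E5 1B C9 8A 1D 48.
Read back as big-endian, the last byte is least significant, giving 0xE51BC98A1D48.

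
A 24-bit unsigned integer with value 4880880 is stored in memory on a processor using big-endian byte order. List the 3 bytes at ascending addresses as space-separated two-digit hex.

4880880 in hexadecimal, padded to 24 bits, is 0x4A79F0.
Split into bytes (most-significant first): 4A 79 F0.
Big-endian stores the most-significant byte at the lowest address.
So the memory order matches the most-significant-first order: 4A 79 F0.

4A 79 F0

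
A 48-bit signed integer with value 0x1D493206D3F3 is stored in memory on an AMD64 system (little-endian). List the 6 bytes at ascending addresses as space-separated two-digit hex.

F3 D3 06 32 49 1D

Split into bytes (most-significant first): 1D 49 32 06 D3 F3.
Little-endian: lowest address holds the least-significant byte.
So at ascending addresses the bytes are F3 D3 06 32 49 1D.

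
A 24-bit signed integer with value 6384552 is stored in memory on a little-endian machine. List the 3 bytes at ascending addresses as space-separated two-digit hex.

A8 6B 61

6384552 in hexadecimal, padded to 24 bits, is 0x616BA8.
Split into bytes (most-significant first): 61 6B A8.
Little-endian stores the least-significant byte at the lowest address.
So at ascending addresses the bytes are A8 6B 61.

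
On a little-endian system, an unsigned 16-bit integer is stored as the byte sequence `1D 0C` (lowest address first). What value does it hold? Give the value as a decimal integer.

3101

Little-endian stores the least-significant byte at the lowest address.
Reassemble most-significant byte first: 0C 1D → 0x0C1D.
0x0C1D = 3101.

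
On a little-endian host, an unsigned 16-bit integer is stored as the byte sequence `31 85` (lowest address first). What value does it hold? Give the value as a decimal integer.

Little-endian: lowest address holds the least-significant byte.
Reassemble most-significant byte first: 85 31 → 0x8531.
0x8531 = 34097.

34097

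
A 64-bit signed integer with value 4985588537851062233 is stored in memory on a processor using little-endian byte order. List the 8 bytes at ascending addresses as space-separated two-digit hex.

4985588537851062233 in hexadecimal, padded to 64 bits, is 0x45305E5C42DF27D9.
Split into bytes (most-significant first): 45 30 5E 5C 42 DF 27 D9.
Little-endian: lowest address holds the least-significant byte.
So at ascending addresses the bytes are D9 27 DF 42 5C 5E 30 45.

D9 27 DF 42 5C 5E 30 45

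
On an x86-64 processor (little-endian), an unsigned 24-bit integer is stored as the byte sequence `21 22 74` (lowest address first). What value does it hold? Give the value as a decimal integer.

Little-endian: lowest address holds the least-significant byte.
Reassemble most-significant byte first: 74 22 21 → 0x742221.
0x742221 = 7610913.

7610913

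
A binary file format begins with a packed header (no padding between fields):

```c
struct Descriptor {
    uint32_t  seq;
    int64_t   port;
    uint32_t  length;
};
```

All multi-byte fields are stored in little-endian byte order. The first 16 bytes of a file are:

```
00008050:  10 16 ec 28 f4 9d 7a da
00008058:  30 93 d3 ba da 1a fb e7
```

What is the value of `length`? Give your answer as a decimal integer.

`length` follows `seq` (4 B), `port` (8 B), so it starts at offset 4 + 8 = 12 and occupies 4 bytes.
Bytes at offsets 12..15: DA 1A FB E7.
Little-endian stores the least-significant byte at the lowest address.
Reassemble most-significant byte first: E7 FB 1A DA → 0xE7FB1ADA.
0xE7FB1ADA = 3891993306.

3891993306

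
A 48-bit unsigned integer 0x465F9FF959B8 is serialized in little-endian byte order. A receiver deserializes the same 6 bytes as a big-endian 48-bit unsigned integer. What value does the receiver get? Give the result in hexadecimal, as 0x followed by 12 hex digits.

0xB859F99F5F46

Stored little-endian, the bytes at ascending addresses are B8 59 F9 9F 5F 46.
Read back as big-endian, the last byte is least significant, giving 0xB859F99F5F46.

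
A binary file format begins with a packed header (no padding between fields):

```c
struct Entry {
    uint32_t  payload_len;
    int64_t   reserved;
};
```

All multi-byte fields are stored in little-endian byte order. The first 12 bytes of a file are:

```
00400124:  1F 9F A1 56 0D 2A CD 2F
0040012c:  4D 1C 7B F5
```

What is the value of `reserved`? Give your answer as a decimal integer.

`reserved` follows `payload_len` (4 bytes), so it starts at byte offset 4 and occupies 8 bytes.
Bytes at offsets 4..11: 0D 2A CD 2F 4D 1C 7B F5.
In little-endian order the low byte comes first in memory.
Reassemble most-significant byte first: F5 7B 1C 4D 2F CD 2A 0D → 0xF57B1C4D2FCD2A0D.
Top bit is set, so as a signed 64-bit value this is 0xF57B1C4D2FCD2A0D − 2^64 = -757980994441762291.

-757980994441762291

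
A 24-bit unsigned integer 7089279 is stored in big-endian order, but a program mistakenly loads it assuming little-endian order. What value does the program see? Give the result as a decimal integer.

7089279 in 24-bit hexadecimal is 0x6C2C7F.
Stored big-endian, the bytes at ascending addresses are 6C 2C 7F.
Read back as little-endian, the first byte is least significant, giving 0x7F2C6C.
0x7F2C6C = 8334444.

8334444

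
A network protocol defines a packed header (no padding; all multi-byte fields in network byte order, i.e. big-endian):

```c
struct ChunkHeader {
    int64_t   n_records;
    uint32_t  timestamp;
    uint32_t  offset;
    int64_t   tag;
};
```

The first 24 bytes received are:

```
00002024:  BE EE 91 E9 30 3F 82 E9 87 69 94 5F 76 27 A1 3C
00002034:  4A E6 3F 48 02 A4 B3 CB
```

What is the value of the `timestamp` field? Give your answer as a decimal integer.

2271843423

`timestamp` follows `n_records` (8 bytes), so it starts at byte offset 8 and occupies 4 bytes.
Bytes at offsets 8..11: 87 69 94 5F.
Big-endian stores the most-significant byte at the lowest address.
The bytes are already most-significant first: 0x8769945F.
0x8769945F = 2271843423.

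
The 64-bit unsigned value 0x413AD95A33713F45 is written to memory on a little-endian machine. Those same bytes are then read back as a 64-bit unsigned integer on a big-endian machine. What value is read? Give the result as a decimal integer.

4989831377531255361

Stored little-endian, the bytes at ascending addresses are 45 3F 71 33 5A D9 3A 41.
Read back as big-endian, the last byte is least significant, giving 0x453F71335AD93A41.
0x453F71335AD93A41 = 4989831377531255361.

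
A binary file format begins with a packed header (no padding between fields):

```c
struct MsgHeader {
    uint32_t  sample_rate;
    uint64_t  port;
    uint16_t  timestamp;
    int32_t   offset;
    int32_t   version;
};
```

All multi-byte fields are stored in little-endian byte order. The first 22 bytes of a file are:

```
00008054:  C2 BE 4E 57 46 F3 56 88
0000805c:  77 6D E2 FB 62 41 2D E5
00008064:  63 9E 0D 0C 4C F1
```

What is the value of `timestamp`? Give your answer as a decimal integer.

16738

`timestamp` follows `sample_rate` (4 B), `port` (8 B), so it starts at offset 4 + 8 = 12 and occupies 2 bytes.
Bytes at offsets 12..13: 62 41.
Little-endian: lowest address holds the least-significant byte.
Reassemble most-significant byte first: 41 62 → 0x4162.
0x4162 = 16738.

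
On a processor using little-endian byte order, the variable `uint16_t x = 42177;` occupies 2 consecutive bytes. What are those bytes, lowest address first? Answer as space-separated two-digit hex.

42177 in hexadecimal, padded to 16 bits, is 0xA4C1.
Split into bytes (most-significant first): A4 C1.
Little-endian: lowest address holds the least-significant byte.
So at ascending addresses the bytes are C1 A4.

C1 A4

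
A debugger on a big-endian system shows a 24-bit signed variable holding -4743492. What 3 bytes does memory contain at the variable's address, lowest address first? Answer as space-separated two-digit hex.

B7 9E BC

Two's complement of -4743492 in 24 bits: 4743492 = 0x486144; invert → 0xB79EBB; add 1 → 0xB79EBC.
Split into bytes (most-significant first): B7 9E BC.
Big-endian stores the most-significant byte at the lowest address.
So the memory order matches the most-significant-first order: B7 9E BC.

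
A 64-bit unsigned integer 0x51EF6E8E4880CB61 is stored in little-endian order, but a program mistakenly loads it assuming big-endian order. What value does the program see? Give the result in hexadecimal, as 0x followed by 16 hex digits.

Stored little-endian, the bytes at ascending addresses are 61 CB 80 48 8E 6E EF 51.
Read back as big-endian, the last byte is least significant, giving 0x61CB80488E6EEF51.

0x61CB80488E6EEF51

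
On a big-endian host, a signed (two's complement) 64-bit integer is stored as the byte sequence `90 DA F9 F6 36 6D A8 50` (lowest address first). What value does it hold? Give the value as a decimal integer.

-8008814151454578608

In big-endian order the high byte comes first in memory.
The bytes are already most-significant first: 0x90DAF9F6366DA850.
Top bit is set, so as a signed 64-bit value this is 0x90DAF9F6366DA850 − 2^64 = -8008814151454578608.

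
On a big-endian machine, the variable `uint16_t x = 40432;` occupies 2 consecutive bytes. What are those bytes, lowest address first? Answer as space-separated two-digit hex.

9D F0

40432 in hexadecimal, padded to 16 bits, is 0x9DF0.
Split into bytes (most-significant first): 9D F0.
In big-endian order the high byte comes first in memory.
So the memory order matches the most-significant-first order: 9D F0.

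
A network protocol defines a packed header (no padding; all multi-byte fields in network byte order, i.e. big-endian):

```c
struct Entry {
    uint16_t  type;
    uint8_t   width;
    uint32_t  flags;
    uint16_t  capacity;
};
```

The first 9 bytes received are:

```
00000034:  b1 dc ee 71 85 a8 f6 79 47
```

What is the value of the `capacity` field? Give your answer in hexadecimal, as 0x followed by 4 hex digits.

0x7947

`capacity` follows `type` (2 B), `width` (1 B), `flags` (4 B), so it starts at offset 2 + 1 + 4 = 7 and occupies 2 bytes.
Bytes at offsets 7..8: 79 47.
Big-endian stores the most-significant byte at the lowest address.
The bytes are already most-significant first: 0x7947.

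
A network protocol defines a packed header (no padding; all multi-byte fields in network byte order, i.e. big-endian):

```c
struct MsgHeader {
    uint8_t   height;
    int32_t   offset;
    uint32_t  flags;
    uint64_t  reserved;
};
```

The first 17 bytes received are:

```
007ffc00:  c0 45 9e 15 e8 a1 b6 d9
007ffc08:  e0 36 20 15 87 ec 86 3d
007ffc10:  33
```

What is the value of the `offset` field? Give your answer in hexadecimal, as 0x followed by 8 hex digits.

`offset` follows `height` (1 byte), so it starts at byte offset 1 and occupies 4 bytes.
Bytes at offsets 1..4: 45 9E 15 E8.
In big-endian order the high byte comes first in memory.
The bytes are already most-significant first: 0x459E15E8.

0x459E15E8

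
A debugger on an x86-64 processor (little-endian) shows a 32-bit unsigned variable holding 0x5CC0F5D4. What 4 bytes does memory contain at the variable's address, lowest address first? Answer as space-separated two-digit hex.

Split into bytes (most-significant first): 5C C0 F5 D4.
In little-endian order the low byte comes first in memory.
So at ascending addresses the bytes are D4 F5 C0 5C.

D4 F5 C0 5C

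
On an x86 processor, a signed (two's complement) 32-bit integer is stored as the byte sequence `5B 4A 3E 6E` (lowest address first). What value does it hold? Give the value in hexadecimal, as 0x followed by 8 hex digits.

Little-endian stores the least-significant byte at the lowest address.
Reassemble most-significant byte first: 6E 3E 4A 5B → 0x6E3E4A5B.

0x6E3E4A5B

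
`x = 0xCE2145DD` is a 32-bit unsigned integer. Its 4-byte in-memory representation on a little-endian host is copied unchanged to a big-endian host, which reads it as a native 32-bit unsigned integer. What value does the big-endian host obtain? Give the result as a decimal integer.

Stored little-endian, the bytes at ascending addresses are DD 45 21 CE.
Read back as big-endian, the last byte is least significant, giving 0xDD4521CE.
0xDD4521CE = 3712295374.

3712295374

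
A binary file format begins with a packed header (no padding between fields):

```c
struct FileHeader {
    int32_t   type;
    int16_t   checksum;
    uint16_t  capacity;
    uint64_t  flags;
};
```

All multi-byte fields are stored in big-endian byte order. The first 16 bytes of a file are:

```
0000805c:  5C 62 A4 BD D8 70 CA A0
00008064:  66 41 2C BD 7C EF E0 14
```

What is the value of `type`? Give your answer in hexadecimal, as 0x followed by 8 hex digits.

0x5C62A4BD

`type` is the first field, at byte offset 0, occupying 4 bytes.
Bytes at offsets 0..3: 5C 62 A4 BD.
In big-endian order the high byte comes first in memory.
The bytes are already most-significant first: 0x5C62A4BD.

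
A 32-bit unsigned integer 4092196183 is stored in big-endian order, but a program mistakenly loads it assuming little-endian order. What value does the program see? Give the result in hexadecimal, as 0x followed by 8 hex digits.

0x57F5E9F3

4092196183 in 32-bit hexadecimal is 0xF3E9F557.
Stored big-endian, the bytes at ascending addresses are F3 E9 F5 57.
Read back as little-endian, the first byte is least significant, giving 0x57F5E9F3.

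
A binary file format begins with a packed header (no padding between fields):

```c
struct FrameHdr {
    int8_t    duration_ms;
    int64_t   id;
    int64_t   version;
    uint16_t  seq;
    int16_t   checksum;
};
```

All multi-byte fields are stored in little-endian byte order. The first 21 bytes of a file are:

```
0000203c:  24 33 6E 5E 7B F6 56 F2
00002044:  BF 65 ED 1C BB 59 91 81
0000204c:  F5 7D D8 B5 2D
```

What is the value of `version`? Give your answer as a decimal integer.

-756163447844180635

`version` follows `duration_ms` (1 B), `id` (8 B), so it starts at offset 1 + 8 = 9 and occupies 8 bytes.
Bytes at offsets 9..16: 65 ED 1C BB 59 91 81 F5.
In little-endian order the low byte comes first in memory.
Reassemble most-significant byte first: F5 81 91 59 BB 1C ED 65 → 0xF5819159BB1CED65.
Top bit is set, so as a signed 64-bit value this is 0xF5819159BB1CED65 − 2^64 = -756163447844180635.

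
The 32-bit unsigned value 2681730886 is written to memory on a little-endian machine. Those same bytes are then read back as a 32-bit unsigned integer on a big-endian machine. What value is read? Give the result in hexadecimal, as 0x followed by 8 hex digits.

0x46F7D79F

2681730886 in 32-bit hexadecimal is 0x9FD7F746.
Stored little-endian, the bytes at ascending addresses are 46 F7 D7 9F.
Read back as big-endian, the last byte is least significant, giving 0x46F7D79F.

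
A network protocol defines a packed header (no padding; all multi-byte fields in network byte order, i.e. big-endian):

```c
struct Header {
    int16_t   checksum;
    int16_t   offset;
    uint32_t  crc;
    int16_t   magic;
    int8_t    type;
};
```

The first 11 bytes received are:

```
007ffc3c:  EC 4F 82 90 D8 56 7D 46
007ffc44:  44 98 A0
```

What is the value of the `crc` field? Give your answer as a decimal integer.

`crc` follows `checksum` (2 B), `offset` (2 B), so it starts at offset 2 + 2 = 4 and occupies 4 bytes.
Bytes at offsets 4..7: D8 56 7D 46.
In big-endian order the high byte comes first in memory.
The bytes are already most-significant first: 0xD8567D46.
0xD8567D46 = 3629546822.

3629546822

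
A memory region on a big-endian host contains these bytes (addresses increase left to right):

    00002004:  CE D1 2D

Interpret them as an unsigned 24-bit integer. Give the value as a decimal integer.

In big-endian order the high byte comes first in memory.
The bytes are already most-significant first: 0xCED12D.
0xCED12D = 13553965.

13553965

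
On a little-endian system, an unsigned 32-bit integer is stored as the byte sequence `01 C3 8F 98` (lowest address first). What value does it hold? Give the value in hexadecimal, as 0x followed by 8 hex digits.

0x988FC301

Little-endian: lowest address holds the least-significant byte.
Reassemble most-significant byte first: 98 8F C3 01 → 0x988FC301.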